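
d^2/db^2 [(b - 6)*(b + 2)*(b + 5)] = 6*b + 2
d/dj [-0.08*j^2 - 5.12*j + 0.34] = -0.16*j - 5.12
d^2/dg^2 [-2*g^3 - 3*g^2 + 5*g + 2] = -12*g - 6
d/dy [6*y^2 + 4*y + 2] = 12*y + 4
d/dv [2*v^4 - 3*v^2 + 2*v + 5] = 8*v^3 - 6*v + 2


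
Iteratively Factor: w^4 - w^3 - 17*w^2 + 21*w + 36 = (w + 1)*(w^3 - 2*w^2 - 15*w + 36) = (w - 3)*(w + 1)*(w^2 + w - 12) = (w - 3)*(w + 1)*(w + 4)*(w - 3)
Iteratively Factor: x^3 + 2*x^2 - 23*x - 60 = (x + 3)*(x^2 - x - 20) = (x - 5)*(x + 3)*(x + 4)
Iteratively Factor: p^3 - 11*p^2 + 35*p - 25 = (p - 5)*(p^2 - 6*p + 5) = (p - 5)^2*(p - 1)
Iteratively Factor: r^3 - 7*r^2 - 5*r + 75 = (r + 3)*(r^2 - 10*r + 25) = (r - 5)*(r + 3)*(r - 5)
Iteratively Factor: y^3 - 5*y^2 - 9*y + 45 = (y + 3)*(y^2 - 8*y + 15) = (y - 3)*(y + 3)*(y - 5)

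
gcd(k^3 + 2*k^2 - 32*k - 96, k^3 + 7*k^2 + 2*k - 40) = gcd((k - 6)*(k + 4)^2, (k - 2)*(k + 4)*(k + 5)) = k + 4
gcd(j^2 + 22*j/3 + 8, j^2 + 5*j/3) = 1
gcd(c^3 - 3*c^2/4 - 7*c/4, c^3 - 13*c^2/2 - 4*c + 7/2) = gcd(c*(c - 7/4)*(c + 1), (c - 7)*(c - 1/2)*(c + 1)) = c + 1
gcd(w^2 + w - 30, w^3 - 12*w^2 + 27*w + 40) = w - 5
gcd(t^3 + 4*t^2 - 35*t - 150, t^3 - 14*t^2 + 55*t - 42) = t - 6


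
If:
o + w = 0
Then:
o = -w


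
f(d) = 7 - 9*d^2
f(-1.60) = -16.04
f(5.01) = -218.90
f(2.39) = -44.41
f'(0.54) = -9.72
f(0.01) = 7.00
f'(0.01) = -0.18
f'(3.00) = -54.00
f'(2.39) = -43.02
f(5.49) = -264.26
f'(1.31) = -23.58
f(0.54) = 4.38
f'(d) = -18*d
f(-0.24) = 6.48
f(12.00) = -1289.00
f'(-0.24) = 4.32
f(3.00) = -74.00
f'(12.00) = -216.00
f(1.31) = -8.44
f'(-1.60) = 28.80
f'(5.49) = -98.82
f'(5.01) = -90.18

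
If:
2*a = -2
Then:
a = -1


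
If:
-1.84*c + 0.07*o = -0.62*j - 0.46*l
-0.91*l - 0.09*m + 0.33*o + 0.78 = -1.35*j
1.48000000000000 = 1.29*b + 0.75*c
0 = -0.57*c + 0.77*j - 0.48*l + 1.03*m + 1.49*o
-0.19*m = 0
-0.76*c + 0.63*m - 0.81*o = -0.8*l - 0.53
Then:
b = 1.70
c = -0.96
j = -1.65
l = -1.60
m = 0.00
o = -0.03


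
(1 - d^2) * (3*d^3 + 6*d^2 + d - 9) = -3*d^5 - 6*d^4 + 2*d^3 + 15*d^2 + d - 9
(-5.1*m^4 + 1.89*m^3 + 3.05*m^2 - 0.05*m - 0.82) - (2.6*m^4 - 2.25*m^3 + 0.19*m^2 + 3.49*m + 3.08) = -7.7*m^4 + 4.14*m^3 + 2.86*m^2 - 3.54*m - 3.9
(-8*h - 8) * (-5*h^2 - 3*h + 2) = 40*h^3 + 64*h^2 + 8*h - 16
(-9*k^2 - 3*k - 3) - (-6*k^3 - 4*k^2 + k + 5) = 6*k^3 - 5*k^2 - 4*k - 8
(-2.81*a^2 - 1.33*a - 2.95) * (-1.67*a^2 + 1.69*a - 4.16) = 4.6927*a^4 - 2.5278*a^3 + 14.3684*a^2 + 0.547300000000001*a + 12.272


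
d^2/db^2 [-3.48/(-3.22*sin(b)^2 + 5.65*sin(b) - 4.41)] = (-144.328128*sin(b)^4 + 189.93492*sin(b)^3 + 303.068676*sin(b)^2 - 466.57926*sin(b) + 123.347208)/(3.22*sin(b)^2 - 5.65*sin(b) + 4.41)^3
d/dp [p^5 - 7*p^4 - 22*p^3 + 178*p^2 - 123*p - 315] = 5*p^4 - 28*p^3 - 66*p^2 + 356*p - 123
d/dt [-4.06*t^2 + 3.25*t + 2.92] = 3.25 - 8.12*t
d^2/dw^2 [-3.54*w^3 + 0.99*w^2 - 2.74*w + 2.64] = 1.98 - 21.24*w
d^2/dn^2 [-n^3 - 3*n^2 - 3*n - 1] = -6*n - 6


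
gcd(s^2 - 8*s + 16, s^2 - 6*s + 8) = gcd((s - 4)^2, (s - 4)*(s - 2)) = s - 4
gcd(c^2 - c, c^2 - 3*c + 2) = c - 1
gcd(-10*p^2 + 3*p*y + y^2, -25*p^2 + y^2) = 5*p + y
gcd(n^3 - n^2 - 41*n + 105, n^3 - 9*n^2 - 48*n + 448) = n + 7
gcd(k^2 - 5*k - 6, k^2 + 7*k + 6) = k + 1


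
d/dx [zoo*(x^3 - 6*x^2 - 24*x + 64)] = zoo*(x^2 + x + 1)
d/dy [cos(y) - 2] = -sin(y)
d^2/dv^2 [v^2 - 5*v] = 2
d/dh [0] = 0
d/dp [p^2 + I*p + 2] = 2*p + I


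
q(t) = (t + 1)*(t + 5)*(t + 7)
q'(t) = (t + 1)*(t + 5) + (t + 1)*(t + 7) + (t + 5)*(t + 7)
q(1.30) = 120.27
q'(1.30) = 85.87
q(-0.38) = 18.96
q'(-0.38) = 37.55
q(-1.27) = -5.77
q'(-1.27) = 18.82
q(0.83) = 83.54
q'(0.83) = 70.65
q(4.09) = 513.11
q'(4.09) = 203.52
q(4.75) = 658.73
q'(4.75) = 238.19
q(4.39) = 576.47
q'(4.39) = 218.96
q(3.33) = 372.59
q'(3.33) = 166.85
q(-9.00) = -64.00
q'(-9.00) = 56.00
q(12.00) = 4199.00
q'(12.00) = 791.00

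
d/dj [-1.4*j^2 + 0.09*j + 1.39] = 0.09 - 2.8*j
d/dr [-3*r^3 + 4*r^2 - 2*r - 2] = -9*r^2 + 8*r - 2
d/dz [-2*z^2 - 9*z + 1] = -4*z - 9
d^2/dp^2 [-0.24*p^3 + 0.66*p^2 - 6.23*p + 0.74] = 1.32 - 1.44*p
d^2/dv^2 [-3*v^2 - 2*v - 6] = -6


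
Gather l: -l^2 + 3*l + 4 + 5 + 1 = -l^2 + 3*l + 10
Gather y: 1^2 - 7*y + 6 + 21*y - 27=14*y - 20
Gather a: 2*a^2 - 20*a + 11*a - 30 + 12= 2*a^2 - 9*a - 18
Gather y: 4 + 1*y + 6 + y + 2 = 2*y + 12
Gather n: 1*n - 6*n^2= -6*n^2 + n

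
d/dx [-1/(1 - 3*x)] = -3/(3*x - 1)^2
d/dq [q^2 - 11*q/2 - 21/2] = 2*q - 11/2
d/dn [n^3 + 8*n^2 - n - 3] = 3*n^2 + 16*n - 1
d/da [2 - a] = -1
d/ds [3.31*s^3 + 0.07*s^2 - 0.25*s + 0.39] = 9.93*s^2 + 0.14*s - 0.25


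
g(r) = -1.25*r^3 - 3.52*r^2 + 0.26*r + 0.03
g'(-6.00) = -92.50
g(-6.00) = 141.75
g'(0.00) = 0.26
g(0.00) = 0.03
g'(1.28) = -14.90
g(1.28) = -8.03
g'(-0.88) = 3.55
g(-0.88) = -2.07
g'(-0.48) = 2.78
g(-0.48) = -0.77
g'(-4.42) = -41.88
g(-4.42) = 38.05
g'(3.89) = -83.87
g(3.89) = -125.80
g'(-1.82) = 0.65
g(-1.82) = -4.57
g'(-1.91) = 0.03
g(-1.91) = -4.60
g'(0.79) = -7.64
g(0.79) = -2.58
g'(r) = -3.75*r^2 - 7.04*r + 0.26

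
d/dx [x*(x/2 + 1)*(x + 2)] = (x/2 + 1)*(3*x + 2)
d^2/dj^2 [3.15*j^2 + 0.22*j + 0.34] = 6.30000000000000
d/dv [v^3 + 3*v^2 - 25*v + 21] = 3*v^2 + 6*v - 25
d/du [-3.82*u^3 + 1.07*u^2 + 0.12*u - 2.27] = -11.46*u^2 + 2.14*u + 0.12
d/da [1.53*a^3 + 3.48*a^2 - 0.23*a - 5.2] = 4.59*a^2 + 6.96*a - 0.23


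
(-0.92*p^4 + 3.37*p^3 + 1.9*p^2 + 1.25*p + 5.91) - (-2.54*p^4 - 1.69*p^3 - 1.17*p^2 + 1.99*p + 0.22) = 1.62*p^4 + 5.06*p^3 + 3.07*p^2 - 0.74*p + 5.69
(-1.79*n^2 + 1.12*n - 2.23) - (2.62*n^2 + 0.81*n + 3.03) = -4.41*n^2 + 0.31*n - 5.26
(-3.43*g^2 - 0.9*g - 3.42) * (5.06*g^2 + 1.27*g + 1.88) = -17.3558*g^4 - 8.9101*g^3 - 24.8966*g^2 - 6.0354*g - 6.4296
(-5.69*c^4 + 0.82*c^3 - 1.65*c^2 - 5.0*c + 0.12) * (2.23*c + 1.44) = -12.6887*c^5 - 6.365*c^4 - 2.4987*c^3 - 13.526*c^2 - 6.9324*c + 0.1728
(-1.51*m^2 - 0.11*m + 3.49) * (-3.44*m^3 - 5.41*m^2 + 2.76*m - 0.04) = 5.1944*m^5 + 8.5475*m^4 - 15.5781*m^3 - 19.1241*m^2 + 9.6368*m - 0.1396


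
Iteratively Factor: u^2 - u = (u - 1)*(u)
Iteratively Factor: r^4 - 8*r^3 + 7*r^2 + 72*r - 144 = (r - 4)*(r^3 - 4*r^2 - 9*r + 36) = (r - 4)^2*(r^2 - 9) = (r - 4)^2*(r + 3)*(r - 3)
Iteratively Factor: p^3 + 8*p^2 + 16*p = (p + 4)*(p^2 + 4*p) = (p + 4)^2*(p)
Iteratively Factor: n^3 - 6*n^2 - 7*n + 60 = (n - 5)*(n^2 - n - 12) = (n - 5)*(n + 3)*(n - 4)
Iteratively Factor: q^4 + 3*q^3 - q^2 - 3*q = (q + 1)*(q^3 + 2*q^2 - 3*q) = (q - 1)*(q + 1)*(q^2 + 3*q) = q*(q - 1)*(q + 1)*(q + 3)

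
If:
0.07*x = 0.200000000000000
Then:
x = 2.86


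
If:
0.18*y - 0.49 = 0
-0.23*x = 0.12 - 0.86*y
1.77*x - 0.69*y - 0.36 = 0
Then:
No Solution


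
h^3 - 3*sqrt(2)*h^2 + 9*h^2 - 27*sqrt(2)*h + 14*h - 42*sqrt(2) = (h + 2)*(h + 7)*(h - 3*sqrt(2))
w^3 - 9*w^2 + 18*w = w*(w - 6)*(w - 3)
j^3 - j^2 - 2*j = j*(j - 2)*(j + 1)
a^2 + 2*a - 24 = (a - 4)*(a + 6)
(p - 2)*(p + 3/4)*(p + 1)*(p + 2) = p^4 + 7*p^3/4 - 13*p^2/4 - 7*p - 3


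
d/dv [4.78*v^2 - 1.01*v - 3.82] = 9.56*v - 1.01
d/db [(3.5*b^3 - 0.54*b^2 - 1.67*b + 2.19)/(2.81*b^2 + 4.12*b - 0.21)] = (9.835*b^4 + 28.84*b^3 + 0.2629*b^2 - 12.081*b - 8.6721)/(7.8961*b^4 + 23.1544*b^3 + 15.7942*b^2 - 1.7304*b + 0.0441)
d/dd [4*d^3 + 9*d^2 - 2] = 6*d*(2*d + 3)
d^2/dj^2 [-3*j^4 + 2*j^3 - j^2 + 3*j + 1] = -36*j^2 + 12*j - 2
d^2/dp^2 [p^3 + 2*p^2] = 6*p + 4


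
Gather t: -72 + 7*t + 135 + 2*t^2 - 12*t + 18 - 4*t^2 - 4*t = -2*t^2 - 9*t + 81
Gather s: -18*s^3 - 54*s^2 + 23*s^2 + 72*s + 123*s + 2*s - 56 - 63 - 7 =-18*s^3 - 31*s^2 + 197*s - 126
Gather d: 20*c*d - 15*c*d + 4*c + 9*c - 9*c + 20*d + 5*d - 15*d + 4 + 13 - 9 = 4*c + d*(5*c + 10) + 8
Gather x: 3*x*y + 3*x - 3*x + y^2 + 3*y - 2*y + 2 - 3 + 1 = 3*x*y + y^2 + y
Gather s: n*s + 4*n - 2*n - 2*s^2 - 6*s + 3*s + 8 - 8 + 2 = 2*n - 2*s^2 + s*(n - 3) + 2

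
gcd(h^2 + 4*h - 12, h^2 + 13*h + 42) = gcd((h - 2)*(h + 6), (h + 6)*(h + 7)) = h + 6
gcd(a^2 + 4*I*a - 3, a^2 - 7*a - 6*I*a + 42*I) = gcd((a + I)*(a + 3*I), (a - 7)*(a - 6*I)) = 1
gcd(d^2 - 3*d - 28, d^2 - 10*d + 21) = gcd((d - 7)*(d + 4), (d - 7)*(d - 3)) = d - 7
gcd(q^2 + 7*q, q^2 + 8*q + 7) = q + 7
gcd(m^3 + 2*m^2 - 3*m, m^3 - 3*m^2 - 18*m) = m^2 + 3*m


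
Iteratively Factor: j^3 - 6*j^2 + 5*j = (j - 1)*(j^2 - 5*j) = (j - 5)*(j - 1)*(j)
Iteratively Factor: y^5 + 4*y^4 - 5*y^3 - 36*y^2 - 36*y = (y - 3)*(y^4 + 7*y^3 + 16*y^2 + 12*y) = y*(y - 3)*(y^3 + 7*y^2 + 16*y + 12) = y*(y - 3)*(y + 2)*(y^2 + 5*y + 6) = y*(y - 3)*(y + 2)*(y + 3)*(y + 2)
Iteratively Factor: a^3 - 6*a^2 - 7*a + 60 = (a - 4)*(a^2 - 2*a - 15) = (a - 4)*(a + 3)*(a - 5)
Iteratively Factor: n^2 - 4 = (n - 2)*(n + 2)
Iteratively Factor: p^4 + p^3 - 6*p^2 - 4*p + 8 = (p + 2)*(p^3 - p^2 - 4*p + 4) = (p - 2)*(p + 2)*(p^2 + p - 2) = (p - 2)*(p + 2)^2*(p - 1)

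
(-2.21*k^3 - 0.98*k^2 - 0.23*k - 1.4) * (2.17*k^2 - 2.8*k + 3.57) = -4.7957*k^5 + 4.0614*k^4 - 5.6448*k^3 - 5.8926*k^2 + 3.0989*k - 4.998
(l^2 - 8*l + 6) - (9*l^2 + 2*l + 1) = -8*l^2 - 10*l + 5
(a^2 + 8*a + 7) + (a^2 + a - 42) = 2*a^2 + 9*a - 35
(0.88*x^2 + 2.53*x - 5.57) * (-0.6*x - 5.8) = -0.528*x^3 - 6.622*x^2 - 11.332*x + 32.306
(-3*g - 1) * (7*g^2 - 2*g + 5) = -21*g^3 - g^2 - 13*g - 5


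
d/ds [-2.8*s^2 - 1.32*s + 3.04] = -5.6*s - 1.32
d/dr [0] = 0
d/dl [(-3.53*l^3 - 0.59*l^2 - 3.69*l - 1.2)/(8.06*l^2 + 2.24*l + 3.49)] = (-28.4518*l^4 - 15.8144*l^3 - 8.5393*l^2 + 15.2258*l - 10.1901)/(64.9636*l^4 + 36.1088*l^3 + 61.2764*l^2 + 15.6352*l + 12.1801)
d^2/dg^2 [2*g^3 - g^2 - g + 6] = 12*g - 2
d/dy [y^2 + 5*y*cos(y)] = -5*y*sin(y) + 2*y + 5*cos(y)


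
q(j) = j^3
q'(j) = 3*j^2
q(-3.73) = -51.90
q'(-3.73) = 41.74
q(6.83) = 318.61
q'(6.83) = 139.95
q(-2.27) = -11.70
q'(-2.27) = 15.46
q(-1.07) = -1.23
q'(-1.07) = 3.43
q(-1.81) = -5.93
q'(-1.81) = 9.83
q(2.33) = 12.65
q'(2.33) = 16.29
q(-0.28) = -0.02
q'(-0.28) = 0.24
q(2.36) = 13.14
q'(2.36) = 16.71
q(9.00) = 729.00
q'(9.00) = 243.00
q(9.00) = 729.00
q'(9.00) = 243.00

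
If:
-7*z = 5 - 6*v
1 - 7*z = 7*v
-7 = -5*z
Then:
No Solution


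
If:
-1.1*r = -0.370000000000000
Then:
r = 0.34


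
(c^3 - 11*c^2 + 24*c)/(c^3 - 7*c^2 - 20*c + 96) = c/(c + 4)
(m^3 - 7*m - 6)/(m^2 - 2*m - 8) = (m^2 - 2*m - 3)/(m - 4)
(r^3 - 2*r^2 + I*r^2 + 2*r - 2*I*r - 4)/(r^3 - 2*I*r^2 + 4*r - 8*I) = (r^2 - r*(2 + I) + 2*I)/(r^2 - 4*I*r - 4)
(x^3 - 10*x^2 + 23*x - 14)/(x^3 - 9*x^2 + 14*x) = (x - 1)/x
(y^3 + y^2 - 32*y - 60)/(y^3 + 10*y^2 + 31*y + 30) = (y - 6)/(y + 3)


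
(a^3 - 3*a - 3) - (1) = a^3 - 3*a - 4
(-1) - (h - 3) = 2 - h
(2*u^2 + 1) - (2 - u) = 2*u^2 + u - 1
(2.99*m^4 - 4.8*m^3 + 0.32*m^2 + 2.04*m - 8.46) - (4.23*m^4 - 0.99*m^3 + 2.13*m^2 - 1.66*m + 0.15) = -1.24*m^4 - 3.81*m^3 - 1.81*m^2 + 3.7*m - 8.61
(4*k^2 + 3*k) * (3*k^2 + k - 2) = 12*k^4 + 13*k^3 - 5*k^2 - 6*k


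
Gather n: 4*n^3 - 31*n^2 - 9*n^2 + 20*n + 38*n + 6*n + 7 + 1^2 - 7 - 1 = 4*n^3 - 40*n^2 + 64*n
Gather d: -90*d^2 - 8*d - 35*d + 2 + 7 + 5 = -90*d^2 - 43*d + 14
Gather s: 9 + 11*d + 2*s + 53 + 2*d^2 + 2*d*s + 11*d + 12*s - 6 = 2*d^2 + 22*d + s*(2*d + 14) + 56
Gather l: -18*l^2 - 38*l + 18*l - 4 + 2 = -18*l^2 - 20*l - 2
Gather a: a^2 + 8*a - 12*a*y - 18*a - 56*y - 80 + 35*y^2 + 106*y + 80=a^2 + a*(-12*y - 10) + 35*y^2 + 50*y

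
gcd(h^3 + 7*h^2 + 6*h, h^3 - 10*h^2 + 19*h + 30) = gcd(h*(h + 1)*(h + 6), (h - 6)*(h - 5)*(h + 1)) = h + 1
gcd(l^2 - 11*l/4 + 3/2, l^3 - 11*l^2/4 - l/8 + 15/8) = 1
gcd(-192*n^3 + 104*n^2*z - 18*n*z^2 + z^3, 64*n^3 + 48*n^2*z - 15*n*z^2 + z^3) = -8*n + z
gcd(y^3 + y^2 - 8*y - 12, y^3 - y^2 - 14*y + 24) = y - 3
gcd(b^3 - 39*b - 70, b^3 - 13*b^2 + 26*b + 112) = b^2 - 5*b - 14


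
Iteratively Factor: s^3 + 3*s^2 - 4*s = (s - 1)*(s^2 + 4*s) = (s - 1)*(s + 4)*(s)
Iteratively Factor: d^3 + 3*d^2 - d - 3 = (d + 1)*(d^2 + 2*d - 3) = (d + 1)*(d + 3)*(d - 1)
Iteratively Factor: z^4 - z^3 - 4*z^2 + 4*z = (z)*(z^3 - z^2 - 4*z + 4) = z*(z + 2)*(z^2 - 3*z + 2) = z*(z - 2)*(z + 2)*(z - 1)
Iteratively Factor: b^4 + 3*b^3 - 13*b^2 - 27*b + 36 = (b - 3)*(b^3 + 6*b^2 + 5*b - 12) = (b - 3)*(b - 1)*(b^2 + 7*b + 12) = (b - 3)*(b - 1)*(b + 3)*(b + 4)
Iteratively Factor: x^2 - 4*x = (x)*(x - 4)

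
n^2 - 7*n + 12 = (n - 4)*(n - 3)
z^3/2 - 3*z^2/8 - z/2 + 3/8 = (z/2 + 1/2)*(z - 1)*(z - 3/4)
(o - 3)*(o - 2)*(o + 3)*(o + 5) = o^4 + 3*o^3 - 19*o^2 - 27*o + 90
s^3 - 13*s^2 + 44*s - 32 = (s - 8)*(s - 4)*(s - 1)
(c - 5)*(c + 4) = c^2 - c - 20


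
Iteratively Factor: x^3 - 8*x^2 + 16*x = (x - 4)*(x^2 - 4*x) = (x - 4)^2*(x)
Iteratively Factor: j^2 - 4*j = (j)*(j - 4)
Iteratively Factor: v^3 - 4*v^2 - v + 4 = (v + 1)*(v^2 - 5*v + 4) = (v - 1)*(v + 1)*(v - 4)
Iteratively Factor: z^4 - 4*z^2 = (z)*(z^3 - 4*z) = z*(z + 2)*(z^2 - 2*z) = z*(z - 2)*(z + 2)*(z)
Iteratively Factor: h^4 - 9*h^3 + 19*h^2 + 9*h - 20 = (h - 5)*(h^3 - 4*h^2 - h + 4) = (h - 5)*(h - 4)*(h^2 - 1) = (h - 5)*(h - 4)*(h + 1)*(h - 1)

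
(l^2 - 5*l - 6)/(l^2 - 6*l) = (l + 1)/l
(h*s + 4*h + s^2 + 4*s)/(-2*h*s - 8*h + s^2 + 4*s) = (h + s)/(-2*h + s)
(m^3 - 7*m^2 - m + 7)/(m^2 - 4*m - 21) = (m^2 - 1)/(m + 3)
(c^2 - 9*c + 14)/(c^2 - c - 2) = (c - 7)/(c + 1)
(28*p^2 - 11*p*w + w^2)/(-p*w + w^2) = (-28*p^2 + 11*p*w - w^2)/(w*(p - w))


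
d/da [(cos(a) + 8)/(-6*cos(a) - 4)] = -11*sin(a)/(3*cos(a) + 2)^2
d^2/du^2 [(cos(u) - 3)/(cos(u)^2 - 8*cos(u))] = (-(cos(u) - 8)^2*cos(u)^3 + 2*(cos(u) - 8)*(12*cos(u) - 9*cos(2*u) + cos(3*u) + 2)*cos(u) + 8*(cos(u) - 4)^2*(cos(u) - 3)*sin(u)^2)/((cos(u) - 8)^3*cos(u)^3)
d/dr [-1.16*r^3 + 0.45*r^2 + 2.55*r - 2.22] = -3.48*r^2 + 0.9*r + 2.55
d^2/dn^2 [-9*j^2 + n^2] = 2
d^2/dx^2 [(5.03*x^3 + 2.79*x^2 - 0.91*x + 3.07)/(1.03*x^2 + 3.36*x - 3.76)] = (5.6843418860808e-14*x^4 + 131.291642*x^3 - 296.909598*x^2 + 469.275216*x + 148.991792)/(1.092727*x^6 + 10.693872*x^5 + 22.917912*x^4 - 40.142592*x^3 - 83.661504*x^2 + 142.507008*x - 53.157376)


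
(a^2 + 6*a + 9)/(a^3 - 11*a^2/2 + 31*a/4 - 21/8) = 8*(a^2 + 6*a + 9)/(8*a^3 - 44*a^2 + 62*a - 21)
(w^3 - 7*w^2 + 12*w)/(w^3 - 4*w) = (w^2 - 7*w + 12)/(w^2 - 4)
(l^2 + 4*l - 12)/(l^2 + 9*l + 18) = (l - 2)/(l + 3)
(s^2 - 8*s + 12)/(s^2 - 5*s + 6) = (s - 6)/(s - 3)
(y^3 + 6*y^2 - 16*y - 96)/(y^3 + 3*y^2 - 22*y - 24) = (y + 4)/(y + 1)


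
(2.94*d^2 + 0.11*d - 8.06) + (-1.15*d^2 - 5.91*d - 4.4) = 1.79*d^2 - 5.8*d - 12.46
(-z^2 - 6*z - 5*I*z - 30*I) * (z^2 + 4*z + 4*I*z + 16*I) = -z^4 - 10*z^3 - 9*I*z^3 - 4*z^2 - 90*I*z^2 + 200*z - 216*I*z + 480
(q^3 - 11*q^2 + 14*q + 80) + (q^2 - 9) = q^3 - 10*q^2 + 14*q + 71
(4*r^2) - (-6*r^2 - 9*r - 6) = 10*r^2 + 9*r + 6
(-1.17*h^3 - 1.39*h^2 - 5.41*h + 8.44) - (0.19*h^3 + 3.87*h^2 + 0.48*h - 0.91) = -1.36*h^3 - 5.26*h^2 - 5.89*h + 9.35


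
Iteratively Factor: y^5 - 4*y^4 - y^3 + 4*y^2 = (y - 4)*(y^4 - y^2) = (y - 4)*(y - 1)*(y^3 + y^2) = y*(y - 4)*(y - 1)*(y^2 + y) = y*(y - 4)*(y - 1)*(y + 1)*(y)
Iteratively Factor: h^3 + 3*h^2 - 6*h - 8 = (h + 4)*(h^2 - h - 2) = (h + 1)*(h + 4)*(h - 2)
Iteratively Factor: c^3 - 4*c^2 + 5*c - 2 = (c - 2)*(c^2 - 2*c + 1) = (c - 2)*(c - 1)*(c - 1)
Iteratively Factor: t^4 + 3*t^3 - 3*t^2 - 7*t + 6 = (t + 2)*(t^3 + t^2 - 5*t + 3) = (t - 1)*(t + 2)*(t^2 + 2*t - 3) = (t - 1)^2*(t + 2)*(t + 3)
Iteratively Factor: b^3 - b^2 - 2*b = (b)*(b^2 - b - 2) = b*(b + 1)*(b - 2)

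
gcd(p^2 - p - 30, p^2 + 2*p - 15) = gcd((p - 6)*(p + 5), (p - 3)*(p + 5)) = p + 5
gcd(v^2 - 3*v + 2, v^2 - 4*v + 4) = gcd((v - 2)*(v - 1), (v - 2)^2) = v - 2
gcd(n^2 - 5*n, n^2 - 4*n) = n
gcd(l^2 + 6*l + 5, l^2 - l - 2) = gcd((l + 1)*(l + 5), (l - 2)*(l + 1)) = l + 1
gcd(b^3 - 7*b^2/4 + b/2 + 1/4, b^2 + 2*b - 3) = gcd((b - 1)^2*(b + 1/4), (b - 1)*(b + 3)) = b - 1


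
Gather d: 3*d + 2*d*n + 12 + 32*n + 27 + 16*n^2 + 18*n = d*(2*n + 3) + 16*n^2 + 50*n + 39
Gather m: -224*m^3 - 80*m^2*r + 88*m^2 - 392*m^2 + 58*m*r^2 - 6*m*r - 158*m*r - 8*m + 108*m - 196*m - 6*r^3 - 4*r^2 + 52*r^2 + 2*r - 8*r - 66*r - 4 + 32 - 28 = -224*m^3 + m^2*(-80*r - 304) + m*(58*r^2 - 164*r - 96) - 6*r^3 + 48*r^2 - 72*r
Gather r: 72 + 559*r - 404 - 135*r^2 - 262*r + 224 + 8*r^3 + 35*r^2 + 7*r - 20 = 8*r^3 - 100*r^2 + 304*r - 128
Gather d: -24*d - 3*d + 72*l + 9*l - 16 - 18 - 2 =-27*d + 81*l - 36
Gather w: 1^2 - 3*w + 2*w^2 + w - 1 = 2*w^2 - 2*w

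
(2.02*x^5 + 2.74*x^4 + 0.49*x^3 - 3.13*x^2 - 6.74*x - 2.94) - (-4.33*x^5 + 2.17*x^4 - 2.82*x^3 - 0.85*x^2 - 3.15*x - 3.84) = 6.35*x^5 + 0.57*x^4 + 3.31*x^3 - 2.28*x^2 - 3.59*x + 0.9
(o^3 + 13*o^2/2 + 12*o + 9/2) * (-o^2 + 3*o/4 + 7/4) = -o^5 - 23*o^4/4 - 43*o^3/8 + 127*o^2/8 + 195*o/8 + 63/8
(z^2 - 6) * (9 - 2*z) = -2*z^3 + 9*z^2 + 12*z - 54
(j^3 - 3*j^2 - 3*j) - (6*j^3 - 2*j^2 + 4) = -5*j^3 - j^2 - 3*j - 4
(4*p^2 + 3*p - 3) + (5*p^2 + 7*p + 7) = 9*p^2 + 10*p + 4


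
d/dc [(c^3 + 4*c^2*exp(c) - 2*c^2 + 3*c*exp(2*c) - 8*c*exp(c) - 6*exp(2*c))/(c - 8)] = 2*(2*c^3*exp(c) + c^3 + 3*c^2*exp(2*c) - 18*c^2*exp(c) - 13*c^2 - 30*c*exp(2*c) + 16*c + 39*exp(2*c) + 32*exp(c))/(c^2 - 16*c + 64)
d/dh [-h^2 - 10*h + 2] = -2*h - 10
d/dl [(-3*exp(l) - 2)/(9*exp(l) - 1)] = 21*exp(l)/(9*exp(l) - 1)^2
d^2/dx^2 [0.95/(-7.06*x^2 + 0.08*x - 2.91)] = (94.70284*x^2 - 1.07312*x - 0.95*(14.12*x - 0.08)*(28.24*x - 0.16) + 39.03474)/(7.06*x^2 - 0.08*x + 2.91)^3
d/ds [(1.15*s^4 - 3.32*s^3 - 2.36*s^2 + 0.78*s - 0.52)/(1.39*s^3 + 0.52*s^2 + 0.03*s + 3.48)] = (1.5985*s^6 + 1.196*s^5 + 1.6575*s^4 + 13.6404*s^3 - 32.9688*s^2 - 15.8848*s + 2.73)/(1.9321*s^6 + 1.4456*s^5 + 0.3538*s^4 + 9.7056*s^3 + 3.6201*s^2 + 0.2088*s + 12.1104)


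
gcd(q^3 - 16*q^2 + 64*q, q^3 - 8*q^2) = q^2 - 8*q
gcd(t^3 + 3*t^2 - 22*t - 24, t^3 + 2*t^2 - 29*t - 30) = t^2 + 7*t + 6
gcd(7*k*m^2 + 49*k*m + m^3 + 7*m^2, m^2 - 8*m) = m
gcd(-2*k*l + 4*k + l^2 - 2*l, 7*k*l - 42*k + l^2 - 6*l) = 1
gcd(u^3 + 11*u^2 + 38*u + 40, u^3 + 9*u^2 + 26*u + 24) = u^2 + 6*u + 8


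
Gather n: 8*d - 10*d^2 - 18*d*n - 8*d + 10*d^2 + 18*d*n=0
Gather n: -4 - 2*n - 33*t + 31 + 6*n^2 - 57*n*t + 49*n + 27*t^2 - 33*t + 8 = 6*n^2 + n*(47 - 57*t) + 27*t^2 - 66*t + 35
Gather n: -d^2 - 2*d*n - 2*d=-d^2 - 2*d*n - 2*d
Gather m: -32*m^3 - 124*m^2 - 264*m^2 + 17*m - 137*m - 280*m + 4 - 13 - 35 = -32*m^3 - 388*m^2 - 400*m - 44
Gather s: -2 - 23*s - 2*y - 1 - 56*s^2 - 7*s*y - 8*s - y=-56*s^2 + s*(-7*y - 31) - 3*y - 3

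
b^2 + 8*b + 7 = (b + 1)*(b + 7)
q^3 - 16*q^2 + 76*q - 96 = (q - 8)*(q - 6)*(q - 2)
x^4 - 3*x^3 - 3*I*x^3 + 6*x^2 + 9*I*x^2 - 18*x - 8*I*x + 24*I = (x - 3)*(x - 4*I)*(x - I)*(x + 2*I)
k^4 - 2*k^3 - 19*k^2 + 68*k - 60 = (k - 3)*(k - 2)^2*(k + 5)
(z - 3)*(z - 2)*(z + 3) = z^3 - 2*z^2 - 9*z + 18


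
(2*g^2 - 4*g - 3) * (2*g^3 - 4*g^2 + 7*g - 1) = 4*g^5 - 16*g^4 + 24*g^3 - 18*g^2 - 17*g + 3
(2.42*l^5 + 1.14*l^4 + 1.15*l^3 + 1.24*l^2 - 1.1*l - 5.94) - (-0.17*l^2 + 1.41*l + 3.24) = 2.42*l^5 + 1.14*l^4 + 1.15*l^3 + 1.41*l^2 - 2.51*l - 9.18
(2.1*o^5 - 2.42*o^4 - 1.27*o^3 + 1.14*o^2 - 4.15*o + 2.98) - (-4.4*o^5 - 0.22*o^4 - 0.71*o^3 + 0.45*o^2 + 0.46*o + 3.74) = 6.5*o^5 - 2.2*o^4 - 0.56*o^3 + 0.69*o^2 - 4.61*o - 0.76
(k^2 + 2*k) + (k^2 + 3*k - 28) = 2*k^2 + 5*k - 28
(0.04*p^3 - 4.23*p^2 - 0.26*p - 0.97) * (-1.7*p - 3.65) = -0.068*p^4 + 7.045*p^3 + 15.8815*p^2 + 2.598*p + 3.5405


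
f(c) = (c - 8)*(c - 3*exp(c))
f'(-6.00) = -19.90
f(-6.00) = 84.10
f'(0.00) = 13.00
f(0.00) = 24.00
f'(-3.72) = -14.66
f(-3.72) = 44.45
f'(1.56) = 72.78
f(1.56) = 81.89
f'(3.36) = 313.10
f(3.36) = 385.16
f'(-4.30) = -16.14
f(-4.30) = 53.39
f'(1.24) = 54.19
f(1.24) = 61.70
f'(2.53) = 165.40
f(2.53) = 192.16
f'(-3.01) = -12.54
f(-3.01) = 34.77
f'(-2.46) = -10.50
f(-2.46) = 28.41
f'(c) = c + (1 - 3*exp(c))*(c - 8) - 3*exp(c) = c - (c - 8)*(3*exp(c) - 1) - 3*exp(c)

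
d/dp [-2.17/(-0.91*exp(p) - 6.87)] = -1.9747*exp(p)/(0.91*exp(p) + 6.87)^2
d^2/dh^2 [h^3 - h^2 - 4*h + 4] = 6*h - 2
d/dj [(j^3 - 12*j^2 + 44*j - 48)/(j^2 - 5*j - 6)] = (j^2 + 2*j - 14)/(j^2 + 2*j + 1)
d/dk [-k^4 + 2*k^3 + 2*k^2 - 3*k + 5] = -4*k^3 + 6*k^2 + 4*k - 3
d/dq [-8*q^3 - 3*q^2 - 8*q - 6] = -24*q^2 - 6*q - 8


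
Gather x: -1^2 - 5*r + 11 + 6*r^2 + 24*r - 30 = 6*r^2 + 19*r - 20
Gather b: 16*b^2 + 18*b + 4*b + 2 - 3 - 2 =16*b^2 + 22*b - 3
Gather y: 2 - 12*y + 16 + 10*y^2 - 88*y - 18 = 10*y^2 - 100*y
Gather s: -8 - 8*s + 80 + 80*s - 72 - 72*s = 0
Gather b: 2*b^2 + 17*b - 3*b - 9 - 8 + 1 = 2*b^2 + 14*b - 16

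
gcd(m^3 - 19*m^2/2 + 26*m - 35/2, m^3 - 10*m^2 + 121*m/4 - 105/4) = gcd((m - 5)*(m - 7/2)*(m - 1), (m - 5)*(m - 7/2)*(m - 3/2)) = m^2 - 17*m/2 + 35/2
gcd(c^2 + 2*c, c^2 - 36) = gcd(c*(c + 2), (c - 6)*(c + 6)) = 1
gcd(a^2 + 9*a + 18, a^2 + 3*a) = a + 3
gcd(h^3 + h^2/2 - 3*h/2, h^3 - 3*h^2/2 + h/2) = h^2 - h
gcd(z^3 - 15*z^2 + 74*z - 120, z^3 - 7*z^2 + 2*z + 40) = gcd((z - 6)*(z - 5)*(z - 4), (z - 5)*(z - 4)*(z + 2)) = z^2 - 9*z + 20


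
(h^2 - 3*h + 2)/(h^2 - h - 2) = (h - 1)/(h + 1)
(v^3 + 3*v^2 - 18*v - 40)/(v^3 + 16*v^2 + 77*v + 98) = (v^2 + v - 20)/(v^2 + 14*v + 49)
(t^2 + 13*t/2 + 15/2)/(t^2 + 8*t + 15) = (t + 3/2)/(t + 3)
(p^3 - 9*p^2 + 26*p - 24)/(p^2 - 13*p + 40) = (p^3 - 9*p^2 + 26*p - 24)/(p^2 - 13*p + 40)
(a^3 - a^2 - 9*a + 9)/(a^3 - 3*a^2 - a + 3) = (a + 3)/(a + 1)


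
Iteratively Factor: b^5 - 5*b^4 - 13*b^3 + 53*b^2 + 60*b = (b - 5)*(b^4 - 13*b^2 - 12*b) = (b - 5)*(b - 4)*(b^3 + 4*b^2 + 3*b) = b*(b - 5)*(b - 4)*(b^2 + 4*b + 3) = b*(b - 5)*(b - 4)*(b + 1)*(b + 3)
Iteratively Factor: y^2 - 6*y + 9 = (y - 3)*(y - 3)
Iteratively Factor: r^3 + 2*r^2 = (r)*(r^2 + 2*r) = r^2*(r + 2)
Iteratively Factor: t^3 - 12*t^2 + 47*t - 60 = (t - 3)*(t^2 - 9*t + 20) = (t - 4)*(t - 3)*(t - 5)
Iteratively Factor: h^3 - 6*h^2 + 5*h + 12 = (h - 3)*(h^2 - 3*h - 4) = (h - 3)*(h + 1)*(h - 4)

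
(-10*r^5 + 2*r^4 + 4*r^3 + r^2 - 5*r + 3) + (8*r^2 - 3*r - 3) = -10*r^5 + 2*r^4 + 4*r^3 + 9*r^2 - 8*r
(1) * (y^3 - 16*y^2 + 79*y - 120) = y^3 - 16*y^2 + 79*y - 120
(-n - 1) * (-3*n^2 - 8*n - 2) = 3*n^3 + 11*n^2 + 10*n + 2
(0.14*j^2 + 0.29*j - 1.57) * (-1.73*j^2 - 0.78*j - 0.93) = -0.2422*j^4 - 0.6109*j^3 + 2.3597*j^2 + 0.9549*j + 1.4601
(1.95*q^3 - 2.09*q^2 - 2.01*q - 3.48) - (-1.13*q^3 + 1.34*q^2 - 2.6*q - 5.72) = 3.08*q^3 - 3.43*q^2 + 0.59*q + 2.24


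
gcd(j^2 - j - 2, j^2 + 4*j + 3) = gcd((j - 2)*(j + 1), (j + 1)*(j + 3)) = j + 1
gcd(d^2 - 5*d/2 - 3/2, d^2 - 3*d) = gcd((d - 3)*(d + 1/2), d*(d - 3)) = d - 3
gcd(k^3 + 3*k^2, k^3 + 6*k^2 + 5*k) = k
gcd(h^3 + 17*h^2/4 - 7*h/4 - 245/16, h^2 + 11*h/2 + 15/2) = h + 5/2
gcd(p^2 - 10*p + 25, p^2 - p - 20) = p - 5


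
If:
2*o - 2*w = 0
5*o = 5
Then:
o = 1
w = 1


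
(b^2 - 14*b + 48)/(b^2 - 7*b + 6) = (b - 8)/(b - 1)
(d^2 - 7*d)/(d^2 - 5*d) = (d - 7)/(d - 5)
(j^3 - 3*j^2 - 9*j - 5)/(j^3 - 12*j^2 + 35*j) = (j^2 + 2*j + 1)/(j*(j - 7))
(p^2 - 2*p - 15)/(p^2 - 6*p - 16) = (-p^2 + 2*p + 15)/(-p^2 + 6*p + 16)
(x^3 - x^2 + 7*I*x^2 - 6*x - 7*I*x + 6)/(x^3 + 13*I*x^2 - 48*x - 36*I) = (x - 1)/(x + 6*I)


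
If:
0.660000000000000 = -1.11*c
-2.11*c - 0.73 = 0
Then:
No Solution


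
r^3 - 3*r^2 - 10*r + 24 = (r - 4)*(r - 2)*(r + 3)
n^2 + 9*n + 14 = (n + 2)*(n + 7)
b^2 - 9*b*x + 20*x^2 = (b - 5*x)*(b - 4*x)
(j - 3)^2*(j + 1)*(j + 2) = j^4 - 3*j^3 - 7*j^2 + 15*j + 18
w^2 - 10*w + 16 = (w - 8)*(w - 2)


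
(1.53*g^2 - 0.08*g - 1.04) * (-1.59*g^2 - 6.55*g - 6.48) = -2.4327*g^4 - 9.8943*g^3 - 7.7368*g^2 + 7.3304*g + 6.7392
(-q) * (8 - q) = q^2 - 8*q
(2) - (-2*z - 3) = 2*z + 5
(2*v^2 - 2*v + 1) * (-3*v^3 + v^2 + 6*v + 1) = -6*v^5 + 8*v^4 + 7*v^3 - 9*v^2 + 4*v + 1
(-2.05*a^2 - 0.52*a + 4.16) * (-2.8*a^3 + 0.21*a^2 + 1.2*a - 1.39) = 5.74*a^5 + 1.0255*a^4 - 14.2172*a^3 + 3.0991*a^2 + 5.7148*a - 5.7824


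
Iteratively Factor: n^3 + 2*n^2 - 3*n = (n + 3)*(n^2 - n) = n*(n + 3)*(n - 1)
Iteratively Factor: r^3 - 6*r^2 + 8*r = (r)*(r^2 - 6*r + 8) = r*(r - 4)*(r - 2)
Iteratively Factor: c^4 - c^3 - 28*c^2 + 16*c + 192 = (c - 4)*(c^3 + 3*c^2 - 16*c - 48) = (c - 4)*(c + 4)*(c^2 - c - 12) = (c - 4)^2*(c + 4)*(c + 3)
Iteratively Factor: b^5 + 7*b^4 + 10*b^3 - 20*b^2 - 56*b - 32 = (b + 2)*(b^4 + 5*b^3 - 20*b - 16) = (b - 2)*(b + 2)*(b^3 + 7*b^2 + 14*b + 8) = (b - 2)*(b + 1)*(b + 2)*(b^2 + 6*b + 8) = (b - 2)*(b + 1)*(b + 2)*(b + 4)*(b + 2)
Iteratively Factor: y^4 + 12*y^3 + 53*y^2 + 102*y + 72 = (y + 3)*(y^3 + 9*y^2 + 26*y + 24) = (y + 3)*(y + 4)*(y^2 + 5*y + 6) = (y + 3)^2*(y + 4)*(y + 2)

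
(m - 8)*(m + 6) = m^2 - 2*m - 48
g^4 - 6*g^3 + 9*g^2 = g^2*(g - 3)^2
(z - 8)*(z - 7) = z^2 - 15*z + 56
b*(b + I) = b^2 + I*b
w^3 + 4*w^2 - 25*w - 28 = (w - 4)*(w + 1)*(w + 7)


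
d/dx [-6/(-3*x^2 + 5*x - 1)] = 6*(5 - 6*x)/(3*x^2 - 5*x + 1)^2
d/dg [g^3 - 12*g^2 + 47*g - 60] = 3*g^2 - 24*g + 47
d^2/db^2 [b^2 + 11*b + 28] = 2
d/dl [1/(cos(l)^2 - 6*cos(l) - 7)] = 2*(cos(l) - 3)*sin(l)/(sin(l)^2 + 6*cos(l) + 6)^2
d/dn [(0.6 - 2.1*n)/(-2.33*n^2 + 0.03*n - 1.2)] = (-4.893*n^2 + 2.796*n + 2.502)/(5.4289*n^4 - 0.1398*n^3 + 5.5929*n^2 - 0.072*n + 1.44)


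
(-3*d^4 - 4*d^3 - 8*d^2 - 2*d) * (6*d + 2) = -18*d^5 - 30*d^4 - 56*d^3 - 28*d^2 - 4*d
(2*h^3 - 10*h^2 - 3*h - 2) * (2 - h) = -2*h^4 + 14*h^3 - 17*h^2 - 4*h - 4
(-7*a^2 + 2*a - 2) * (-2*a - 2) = 14*a^3 + 10*a^2 + 4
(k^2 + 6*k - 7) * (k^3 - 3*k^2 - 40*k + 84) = k^5 + 3*k^4 - 65*k^3 - 135*k^2 + 784*k - 588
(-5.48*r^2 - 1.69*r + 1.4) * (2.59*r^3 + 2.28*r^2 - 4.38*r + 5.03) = -14.1932*r^5 - 16.8715*r^4 + 23.7752*r^3 - 16.9702*r^2 - 14.6327*r + 7.042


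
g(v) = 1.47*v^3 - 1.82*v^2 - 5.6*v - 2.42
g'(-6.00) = 175.00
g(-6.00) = -351.86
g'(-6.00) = 175.00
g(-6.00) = -351.86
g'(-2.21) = 23.98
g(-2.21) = -14.80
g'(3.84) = 45.45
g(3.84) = 32.47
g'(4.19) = 56.57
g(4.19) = 50.30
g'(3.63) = 39.30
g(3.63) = 23.58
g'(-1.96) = 18.48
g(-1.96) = -9.50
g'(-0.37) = -3.65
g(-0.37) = -0.67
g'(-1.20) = 5.12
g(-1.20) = -0.86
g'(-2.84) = 40.31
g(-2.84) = -34.87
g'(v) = 4.41*v^2 - 3.64*v - 5.6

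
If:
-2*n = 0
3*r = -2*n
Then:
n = 0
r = 0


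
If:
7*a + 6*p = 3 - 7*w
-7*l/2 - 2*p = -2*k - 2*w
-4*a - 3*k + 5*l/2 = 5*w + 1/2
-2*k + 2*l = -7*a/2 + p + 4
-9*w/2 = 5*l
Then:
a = 653/2500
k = -13577/7500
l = -603/1250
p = -6451/15000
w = 67/125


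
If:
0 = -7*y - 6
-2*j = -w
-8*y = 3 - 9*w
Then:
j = -3/14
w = -3/7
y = -6/7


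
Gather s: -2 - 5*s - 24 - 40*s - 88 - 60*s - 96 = -105*s - 210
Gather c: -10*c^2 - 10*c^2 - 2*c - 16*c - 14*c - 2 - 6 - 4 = -20*c^2 - 32*c - 12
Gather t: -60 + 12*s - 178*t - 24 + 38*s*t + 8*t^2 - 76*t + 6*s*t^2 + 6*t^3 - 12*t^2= 12*s + 6*t^3 + t^2*(6*s - 4) + t*(38*s - 254) - 84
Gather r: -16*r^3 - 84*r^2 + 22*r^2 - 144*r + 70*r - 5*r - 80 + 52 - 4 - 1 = -16*r^3 - 62*r^2 - 79*r - 33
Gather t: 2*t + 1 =2*t + 1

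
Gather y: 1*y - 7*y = -6*y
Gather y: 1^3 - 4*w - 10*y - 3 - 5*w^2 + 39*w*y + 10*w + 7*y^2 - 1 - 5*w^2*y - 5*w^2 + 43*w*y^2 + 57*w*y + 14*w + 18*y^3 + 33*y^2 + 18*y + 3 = -10*w^2 + 20*w + 18*y^3 + y^2*(43*w + 40) + y*(-5*w^2 + 96*w + 8)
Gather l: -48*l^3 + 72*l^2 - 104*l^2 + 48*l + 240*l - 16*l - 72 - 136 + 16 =-48*l^3 - 32*l^2 + 272*l - 192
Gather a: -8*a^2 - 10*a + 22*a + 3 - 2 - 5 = -8*a^2 + 12*a - 4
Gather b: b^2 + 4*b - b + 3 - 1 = b^2 + 3*b + 2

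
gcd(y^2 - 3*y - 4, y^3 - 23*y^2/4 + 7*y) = y - 4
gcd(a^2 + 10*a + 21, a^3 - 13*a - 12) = a + 3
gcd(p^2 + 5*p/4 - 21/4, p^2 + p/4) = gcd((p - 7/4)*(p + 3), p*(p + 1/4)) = 1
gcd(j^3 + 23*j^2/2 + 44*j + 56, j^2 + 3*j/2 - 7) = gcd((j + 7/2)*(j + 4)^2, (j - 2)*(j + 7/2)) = j + 7/2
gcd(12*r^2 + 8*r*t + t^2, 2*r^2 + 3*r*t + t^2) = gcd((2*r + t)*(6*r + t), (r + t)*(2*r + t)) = 2*r + t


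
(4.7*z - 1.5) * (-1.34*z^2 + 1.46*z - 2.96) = -6.298*z^3 + 8.872*z^2 - 16.102*z + 4.44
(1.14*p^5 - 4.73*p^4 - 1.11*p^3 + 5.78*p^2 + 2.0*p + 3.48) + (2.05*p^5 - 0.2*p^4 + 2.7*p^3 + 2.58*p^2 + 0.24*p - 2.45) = 3.19*p^5 - 4.93*p^4 + 1.59*p^3 + 8.36*p^2 + 2.24*p + 1.03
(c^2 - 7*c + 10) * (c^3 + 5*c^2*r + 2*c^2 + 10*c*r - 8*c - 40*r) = c^5 + 5*c^4*r - 5*c^4 - 25*c^3*r - 12*c^3 - 60*c^2*r + 76*c^2 + 380*c*r - 80*c - 400*r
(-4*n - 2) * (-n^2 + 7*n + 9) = 4*n^3 - 26*n^2 - 50*n - 18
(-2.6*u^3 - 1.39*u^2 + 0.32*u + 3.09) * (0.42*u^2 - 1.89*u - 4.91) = -1.092*u^5 + 4.3302*u^4 + 15.5275*u^3 + 7.5179*u^2 - 7.4113*u - 15.1719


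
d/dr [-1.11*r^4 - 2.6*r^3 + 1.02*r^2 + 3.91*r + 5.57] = -4.44*r^3 - 7.8*r^2 + 2.04*r + 3.91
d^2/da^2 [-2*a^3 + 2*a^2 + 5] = 4 - 12*a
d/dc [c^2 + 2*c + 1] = 2*c + 2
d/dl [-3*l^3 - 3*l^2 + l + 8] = -9*l^2 - 6*l + 1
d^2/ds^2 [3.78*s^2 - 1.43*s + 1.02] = 7.56000000000000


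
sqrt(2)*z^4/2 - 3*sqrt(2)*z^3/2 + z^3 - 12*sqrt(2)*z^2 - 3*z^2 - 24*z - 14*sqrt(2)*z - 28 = (z - 7)*(z + 2)^2*(sqrt(2)*z/2 + 1)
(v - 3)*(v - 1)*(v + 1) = v^3 - 3*v^2 - v + 3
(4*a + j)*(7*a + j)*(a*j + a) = 28*a^3*j + 28*a^3 + 11*a^2*j^2 + 11*a^2*j + a*j^3 + a*j^2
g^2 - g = g*(g - 1)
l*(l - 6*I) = l^2 - 6*I*l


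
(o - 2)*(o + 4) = o^2 + 2*o - 8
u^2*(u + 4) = u^3 + 4*u^2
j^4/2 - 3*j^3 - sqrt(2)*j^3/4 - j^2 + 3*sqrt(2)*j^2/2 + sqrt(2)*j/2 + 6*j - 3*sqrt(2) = (j/2 + sqrt(2)/2)*(j - 6)*(j - sqrt(2))*(j - sqrt(2)/2)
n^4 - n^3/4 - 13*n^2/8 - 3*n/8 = n*(n - 3/2)*(n + 1/4)*(n + 1)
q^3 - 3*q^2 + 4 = (q - 2)^2*(q + 1)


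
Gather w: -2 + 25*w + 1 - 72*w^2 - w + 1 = -72*w^2 + 24*w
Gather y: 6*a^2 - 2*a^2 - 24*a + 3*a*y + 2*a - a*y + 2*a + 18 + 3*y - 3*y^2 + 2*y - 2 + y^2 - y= 4*a^2 - 20*a - 2*y^2 + y*(2*a + 4) + 16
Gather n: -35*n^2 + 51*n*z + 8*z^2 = -35*n^2 + 51*n*z + 8*z^2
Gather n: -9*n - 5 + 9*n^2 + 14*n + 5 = 9*n^2 + 5*n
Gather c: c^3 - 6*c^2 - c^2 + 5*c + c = c^3 - 7*c^2 + 6*c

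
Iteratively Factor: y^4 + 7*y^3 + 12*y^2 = (y)*(y^3 + 7*y^2 + 12*y) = y*(y + 3)*(y^2 + 4*y) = y^2*(y + 3)*(y + 4)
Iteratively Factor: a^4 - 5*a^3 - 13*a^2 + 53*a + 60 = (a - 4)*(a^3 - a^2 - 17*a - 15) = (a - 4)*(a + 3)*(a^2 - 4*a - 5) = (a - 5)*(a - 4)*(a + 3)*(a + 1)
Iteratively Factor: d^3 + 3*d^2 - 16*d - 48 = (d + 3)*(d^2 - 16) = (d + 3)*(d + 4)*(d - 4)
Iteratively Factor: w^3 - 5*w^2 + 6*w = (w)*(w^2 - 5*w + 6) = w*(w - 2)*(w - 3)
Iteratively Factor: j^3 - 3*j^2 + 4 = (j - 2)*(j^2 - j - 2) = (j - 2)^2*(j + 1)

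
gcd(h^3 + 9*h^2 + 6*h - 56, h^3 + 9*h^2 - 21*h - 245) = h + 7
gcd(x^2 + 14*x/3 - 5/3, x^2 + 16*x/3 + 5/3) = x + 5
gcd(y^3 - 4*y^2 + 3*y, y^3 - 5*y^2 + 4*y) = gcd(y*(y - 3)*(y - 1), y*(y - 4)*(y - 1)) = y^2 - y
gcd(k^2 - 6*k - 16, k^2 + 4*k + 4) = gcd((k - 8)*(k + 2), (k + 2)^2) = k + 2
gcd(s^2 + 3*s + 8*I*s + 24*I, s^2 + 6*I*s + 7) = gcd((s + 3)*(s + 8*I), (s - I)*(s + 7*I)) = 1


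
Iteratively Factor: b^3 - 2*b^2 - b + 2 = (b + 1)*(b^2 - 3*b + 2) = (b - 2)*(b + 1)*(b - 1)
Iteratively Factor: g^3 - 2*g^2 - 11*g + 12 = (g + 3)*(g^2 - 5*g + 4) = (g - 1)*(g + 3)*(g - 4)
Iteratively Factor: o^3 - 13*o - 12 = (o + 1)*(o^2 - o - 12) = (o - 4)*(o + 1)*(o + 3)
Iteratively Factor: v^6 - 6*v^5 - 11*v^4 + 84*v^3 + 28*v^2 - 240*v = (v - 5)*(v^5 - v^4 - 16*v^3 + 4*v^2 + 48*v) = (v - 5)*(v + 2)*(v^4 - 3*v^3 - 10*v^2 + 24*v) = (v - 5)*(v + 2)*(v + 3)*(v^3 - 6*v^2 + 8*v) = (v - 5)*(v - 2)*(v + 2)*(v + 3)*(v^2 - 4*v) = v*(v - 5)*(v - 2)*(v + 2)*(v + 3)*(v - 4)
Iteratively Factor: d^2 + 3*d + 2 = (d + 1)*(d + 2)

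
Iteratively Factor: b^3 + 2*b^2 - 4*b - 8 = (b + 2)*(b^2 - 4) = (b + 2)^2*(b - 2)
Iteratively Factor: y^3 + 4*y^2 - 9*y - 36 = (y + 4)*(y^2 - 9) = (y + 3)*(y + 4)*(y - 3)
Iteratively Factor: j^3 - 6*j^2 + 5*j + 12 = (j - 4)*(j^2 - 2*j - 3) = (j - 4)*(j - 3)*(j + 1)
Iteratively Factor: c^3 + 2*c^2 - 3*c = (c - 1)*(c^2 + 3*c) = (c - 1)*(c + 3)*(c)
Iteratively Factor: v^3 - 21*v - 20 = (v + 1)*(v^2 - v - 20) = (v + 1)*(v + 4)*(v - 5)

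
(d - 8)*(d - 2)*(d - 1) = d^3 - 11*d^2 + 26*d - 16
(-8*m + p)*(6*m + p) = -48*m^2 - 2*m*p + p^2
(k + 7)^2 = k^2 + 14*k + 49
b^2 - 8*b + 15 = (b - 5)*(b - 3)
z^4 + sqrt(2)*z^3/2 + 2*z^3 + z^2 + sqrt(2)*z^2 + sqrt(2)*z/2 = z*(z + 1)^2*(z + sqrt(2)/2)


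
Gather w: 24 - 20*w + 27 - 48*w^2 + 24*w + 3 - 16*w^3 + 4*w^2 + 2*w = -16*w^3 - 44*w^2 + 6*w + 54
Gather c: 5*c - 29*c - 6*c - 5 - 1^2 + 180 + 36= 210 - 30*c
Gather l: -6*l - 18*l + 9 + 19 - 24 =4 - 24*l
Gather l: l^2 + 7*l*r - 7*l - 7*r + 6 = l^2 + l*(7*r - 7) - 7*r + 6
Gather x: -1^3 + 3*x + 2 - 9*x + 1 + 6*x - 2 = 0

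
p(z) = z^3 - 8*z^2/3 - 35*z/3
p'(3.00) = -0.67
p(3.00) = -32.00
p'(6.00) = 64.33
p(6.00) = 50.00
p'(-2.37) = 17.82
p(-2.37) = -0.64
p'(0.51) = -13.61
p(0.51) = -6.51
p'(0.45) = -13.46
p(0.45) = -5.70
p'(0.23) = -12.73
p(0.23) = -2.81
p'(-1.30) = 0.34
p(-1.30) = 8.46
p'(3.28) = 3.12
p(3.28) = -31.67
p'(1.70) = -12.06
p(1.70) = -22.63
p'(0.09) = -12.12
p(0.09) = -1.07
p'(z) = 3*z^2 - 16*z/3 - 35/3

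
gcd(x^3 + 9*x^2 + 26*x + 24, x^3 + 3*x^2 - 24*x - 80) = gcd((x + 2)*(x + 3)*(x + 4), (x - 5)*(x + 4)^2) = x + 4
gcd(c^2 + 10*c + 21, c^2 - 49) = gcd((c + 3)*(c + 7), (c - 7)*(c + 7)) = c + 7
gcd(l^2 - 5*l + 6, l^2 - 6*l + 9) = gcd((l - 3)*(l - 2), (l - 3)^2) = l - 3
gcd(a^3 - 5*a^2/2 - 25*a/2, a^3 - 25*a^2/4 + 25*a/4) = a^2 - 5*a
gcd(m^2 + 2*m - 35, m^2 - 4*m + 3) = 1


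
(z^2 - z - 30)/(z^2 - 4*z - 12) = (z + 5)/(z + 2)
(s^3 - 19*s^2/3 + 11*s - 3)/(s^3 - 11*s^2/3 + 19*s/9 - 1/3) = 3*(s - 3)/(3*s - 1)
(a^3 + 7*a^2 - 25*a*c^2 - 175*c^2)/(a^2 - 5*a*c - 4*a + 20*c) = (a^2 + 5*a*c + 7*a + 35*c)/(a - 4)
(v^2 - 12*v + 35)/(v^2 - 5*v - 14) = (v - 5)/(v + 2)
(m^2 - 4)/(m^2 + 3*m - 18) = (m^2 - 4)/(m^2 + 3*m - 18)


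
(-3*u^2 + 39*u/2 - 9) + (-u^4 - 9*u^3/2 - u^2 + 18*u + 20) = -u^4 - 9*u^3/2 - 4*u^2 + 75*u/2 + 11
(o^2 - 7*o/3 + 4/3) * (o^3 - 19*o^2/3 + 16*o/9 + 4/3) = o^5 - 26*o^4/3 + 161*o^3/9 - 304*o^2/27 - 20*o/27 + 16/9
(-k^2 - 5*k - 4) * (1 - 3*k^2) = 3*k^4 + 15*k^3 + 11*k^2 - 5*k - 4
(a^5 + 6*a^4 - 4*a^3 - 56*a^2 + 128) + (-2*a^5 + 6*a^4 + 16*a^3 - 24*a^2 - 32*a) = -a^5 + 12*a^4 + 12*a^3 - 80*a^2 - 32*a + 128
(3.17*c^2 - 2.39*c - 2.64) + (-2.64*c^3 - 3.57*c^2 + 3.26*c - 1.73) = -2.64*c^3 - 0.4*c^2 + 0.87*c - 4.37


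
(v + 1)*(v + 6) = v^2 + 7*v + 6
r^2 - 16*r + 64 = (r - 8)^2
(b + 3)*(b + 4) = b^2 + 7*b + 12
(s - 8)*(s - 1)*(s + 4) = s^3 - 5*s^2 - 28*s + 32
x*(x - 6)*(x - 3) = x^3 - 9*x^2 + 18*x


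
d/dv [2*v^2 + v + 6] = 4*v + 1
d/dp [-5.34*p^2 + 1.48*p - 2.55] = 1.48 - 10.68*p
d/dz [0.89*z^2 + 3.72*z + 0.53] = 1.78*z + 3.72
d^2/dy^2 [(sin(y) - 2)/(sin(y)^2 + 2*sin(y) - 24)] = (-sin(y)^5 + 10*sin(y)^4 - 130*sin(y)^3 + 140*sin(y)^2 - 360*sin(y) - 16)/(sin(y)^2 + 2*sin(y) - 24)^3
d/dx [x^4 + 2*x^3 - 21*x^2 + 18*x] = 4*x^3 + 6*x^2 - 42*x + 18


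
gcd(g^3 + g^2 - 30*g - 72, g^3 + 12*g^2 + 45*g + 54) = g + 3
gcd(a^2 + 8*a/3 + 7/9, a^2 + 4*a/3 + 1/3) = a + 1/3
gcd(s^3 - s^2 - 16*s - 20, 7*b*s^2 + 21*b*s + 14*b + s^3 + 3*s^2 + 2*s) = s + 2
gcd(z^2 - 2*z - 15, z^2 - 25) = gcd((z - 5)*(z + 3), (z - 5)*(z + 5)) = z - 5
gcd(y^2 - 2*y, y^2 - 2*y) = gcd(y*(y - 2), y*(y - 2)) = y^2 - 2*y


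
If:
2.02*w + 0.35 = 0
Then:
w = -0.17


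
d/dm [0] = 0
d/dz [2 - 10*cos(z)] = 10*sin(z)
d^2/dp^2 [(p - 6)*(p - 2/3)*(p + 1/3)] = 6*p - 38/3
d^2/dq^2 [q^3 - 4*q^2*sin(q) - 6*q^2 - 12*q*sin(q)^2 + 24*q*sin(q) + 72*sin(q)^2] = 4*q^2*sin(q) - 24*q*sin(q) - 16*q*cos(q) - 24*q*cos(2*q) + 6*q - 8*sin(q) - 24*sin(2*q) + 48*cos(q) + 144*cos(2*q) - 12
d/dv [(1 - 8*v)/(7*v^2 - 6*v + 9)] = 2*(28*v^2 - 7*v - 33)/(49*v^4 - 84*v^3 + 162*v^2 - 108*v + 81)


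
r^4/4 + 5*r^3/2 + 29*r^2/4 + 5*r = r*(r/4 + 1)*(r + 1)*(r + 5)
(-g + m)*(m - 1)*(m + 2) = -g*m^2 - g*m + 2*g + m^3 + m^2 - 2*m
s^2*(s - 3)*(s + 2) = s^4 - s^3 - 6*s^2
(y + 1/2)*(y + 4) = y^2 + 9*y/2 + 2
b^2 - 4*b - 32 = (b - 8)*(b + 4)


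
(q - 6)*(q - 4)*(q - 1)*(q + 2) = q^4 - 9*q^3 + 12*q^2 + 44*q - 48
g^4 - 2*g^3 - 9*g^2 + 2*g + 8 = (g - 4)*(g - 1)*(g + 1)*(g + 2)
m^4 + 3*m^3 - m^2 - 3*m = m*(m - 1)*(m + 1)*(m + 3)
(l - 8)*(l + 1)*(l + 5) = l^3 - 2*l^2 - 43*l - 40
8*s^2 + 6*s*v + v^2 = (2*s + v)*(4*s + v)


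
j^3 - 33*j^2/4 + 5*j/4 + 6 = (j - 8)*(j - 1)*(j + 3/4)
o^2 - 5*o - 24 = (o - 8)*(o + 3)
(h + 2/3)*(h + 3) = h^2 + 11*h/3 + 2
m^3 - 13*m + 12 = (m - 3)*(m - 1)*(m + 4)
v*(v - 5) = v^2 - 5*v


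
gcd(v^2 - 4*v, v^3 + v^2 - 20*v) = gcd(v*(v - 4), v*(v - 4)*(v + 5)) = v^2 - 4*v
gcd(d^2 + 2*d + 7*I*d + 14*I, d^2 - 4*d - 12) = d + 2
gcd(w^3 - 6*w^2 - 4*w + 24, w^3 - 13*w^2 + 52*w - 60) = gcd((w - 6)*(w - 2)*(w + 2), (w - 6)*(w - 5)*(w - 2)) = w^2 - 8*w + 12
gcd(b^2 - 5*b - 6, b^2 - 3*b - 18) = b - 6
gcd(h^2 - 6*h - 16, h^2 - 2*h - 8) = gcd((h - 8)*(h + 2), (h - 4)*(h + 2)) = h + 2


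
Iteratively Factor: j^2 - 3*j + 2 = (j - 2)*(j - 1)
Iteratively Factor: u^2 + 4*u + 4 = (u + 2)*(u + 2)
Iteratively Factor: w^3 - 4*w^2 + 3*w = (w - 3)*(w^2 - w) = (w - 3)*(w - 1)*(w)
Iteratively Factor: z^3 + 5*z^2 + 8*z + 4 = (z + 2)*(z^2 + 3*z + 2) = (z + 2)^2*(z + 1)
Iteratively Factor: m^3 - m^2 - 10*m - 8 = (m - 4)*(m^2 + 3*m + 2) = (m - 4)*(m + 2)*(m + 1)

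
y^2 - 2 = (y - sqrt(2))*(y + sqrt(2))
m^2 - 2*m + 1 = (m - 1)^2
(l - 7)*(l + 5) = l^2 - 2*l - 35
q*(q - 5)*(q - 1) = q^3 - 6*q^2 + 5*q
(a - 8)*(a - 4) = a^2 - 12*a + 32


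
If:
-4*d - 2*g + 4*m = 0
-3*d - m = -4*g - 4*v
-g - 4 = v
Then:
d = v/8 - 7/2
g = -v - 4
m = -3*v/8 - 11/2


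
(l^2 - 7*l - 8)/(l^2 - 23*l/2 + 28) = 2*(l + 1)/(2*l - 7)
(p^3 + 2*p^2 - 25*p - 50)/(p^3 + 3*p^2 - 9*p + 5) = (p^2 - 3*p - 10)/(p^2 - 2*p + 1)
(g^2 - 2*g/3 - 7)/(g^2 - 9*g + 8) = (g^2 - 2*g/3 - 7)/(g^2 - 9*g + 8)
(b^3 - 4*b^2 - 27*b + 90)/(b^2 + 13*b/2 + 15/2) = 2*(b^2 - 9*b + 18)/(2*b + 3)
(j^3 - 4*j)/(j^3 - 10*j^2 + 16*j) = (j + 2)/(j - 8)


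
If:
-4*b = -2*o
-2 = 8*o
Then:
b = -1/8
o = -1/4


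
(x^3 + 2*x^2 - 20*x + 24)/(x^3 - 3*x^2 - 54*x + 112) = (x^2 + 4*x - 12)/(x^2 - x - 56)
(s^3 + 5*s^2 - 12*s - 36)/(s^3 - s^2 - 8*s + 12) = (s^3 + 5*s^2 - 12*s - 36)/(s^3 - s^2 - 8*s + 12)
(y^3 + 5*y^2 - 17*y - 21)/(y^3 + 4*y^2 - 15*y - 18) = (y + 7)/(y + 6)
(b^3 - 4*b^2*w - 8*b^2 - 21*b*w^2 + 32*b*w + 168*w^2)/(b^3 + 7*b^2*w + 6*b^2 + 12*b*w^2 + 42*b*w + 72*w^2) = (b^2 - 7*b*w - 8*b + 56*w)/(b^2 + 4*b*w + 6*b + 24*w)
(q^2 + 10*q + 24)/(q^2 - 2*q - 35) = (q^2 + 10*q + 24)/(q^2 - 2*q - 35)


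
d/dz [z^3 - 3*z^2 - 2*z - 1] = 3*z^2 - 6*z - 2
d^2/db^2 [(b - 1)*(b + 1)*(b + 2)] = 6*b + 4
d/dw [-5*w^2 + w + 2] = 1 - 10*w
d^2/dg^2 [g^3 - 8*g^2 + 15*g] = 6*g - 16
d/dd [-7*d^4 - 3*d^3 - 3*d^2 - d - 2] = -28*d^3 - 9*d^2 - 6*d - 1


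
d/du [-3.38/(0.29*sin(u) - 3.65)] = 0.9802*cos(u)/(0.29*sin(u) - 3.65)^2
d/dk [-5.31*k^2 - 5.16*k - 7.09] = -10.62*k - 5.16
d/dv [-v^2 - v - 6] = -2*v - 1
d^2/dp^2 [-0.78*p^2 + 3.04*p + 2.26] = -1.56000000000000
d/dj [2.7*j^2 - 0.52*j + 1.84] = 5.4*j - 0.52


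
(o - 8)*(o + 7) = o^2 - o - 56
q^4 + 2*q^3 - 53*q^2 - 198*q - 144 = (q - 8)*(q + 1)*(q + 3)*(q + 6)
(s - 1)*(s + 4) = s^2 + 3*s - 4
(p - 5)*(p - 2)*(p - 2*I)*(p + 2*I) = p^4 - 7*p^3 + 14*p^2 - 28*p + 40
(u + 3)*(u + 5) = u^2 + 8*u + 15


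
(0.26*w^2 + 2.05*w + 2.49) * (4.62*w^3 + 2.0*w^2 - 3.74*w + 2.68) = 1.2012*w^5 + 9.991*w^4 + 14.6314*w^3 - 1.9902*w^2 - 3.8186*w + 6.6732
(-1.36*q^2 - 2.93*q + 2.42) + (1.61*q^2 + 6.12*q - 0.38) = 0.25*q^2 + 3.19*q + 2.04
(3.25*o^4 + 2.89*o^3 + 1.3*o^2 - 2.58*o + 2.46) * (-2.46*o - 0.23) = -7.995*o^5 - 7.8569*o^4 - 3.8627*o^3 + 6.0478*o^2 - 5.4582*o - 0.5658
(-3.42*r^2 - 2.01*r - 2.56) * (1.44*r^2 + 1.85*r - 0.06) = -4.9248*r^4 - 9.2214*r^3 - 7.1997*r^2 - 4.6154*r + 0.1536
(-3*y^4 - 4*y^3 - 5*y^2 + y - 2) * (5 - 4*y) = 12*y^5 + y^4 - 29*y^2 + 13*y - 10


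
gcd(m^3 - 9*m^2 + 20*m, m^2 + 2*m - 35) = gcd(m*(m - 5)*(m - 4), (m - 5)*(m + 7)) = m - 5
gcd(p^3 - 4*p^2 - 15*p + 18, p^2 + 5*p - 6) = p - 1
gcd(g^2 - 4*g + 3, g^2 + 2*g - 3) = g - 1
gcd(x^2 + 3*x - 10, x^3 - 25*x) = x + 5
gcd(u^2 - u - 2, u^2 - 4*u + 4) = u - 2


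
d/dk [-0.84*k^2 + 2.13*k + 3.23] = 2.13 - 1.68*k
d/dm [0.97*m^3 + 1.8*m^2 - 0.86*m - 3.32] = 2.91*m^2 + 3.6*m - 0.86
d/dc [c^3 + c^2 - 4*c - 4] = 3*c^2 + 2*c - 4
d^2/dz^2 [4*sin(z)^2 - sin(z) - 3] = sin(z) + 8*cos(2*z)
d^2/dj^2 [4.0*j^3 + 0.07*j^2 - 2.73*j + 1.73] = 24.0*j + 0.14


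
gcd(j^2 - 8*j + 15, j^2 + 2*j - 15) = j - 3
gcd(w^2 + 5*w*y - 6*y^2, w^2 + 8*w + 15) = 1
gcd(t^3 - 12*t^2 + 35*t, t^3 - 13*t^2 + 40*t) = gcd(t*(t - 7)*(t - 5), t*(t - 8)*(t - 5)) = t^2 - 5*t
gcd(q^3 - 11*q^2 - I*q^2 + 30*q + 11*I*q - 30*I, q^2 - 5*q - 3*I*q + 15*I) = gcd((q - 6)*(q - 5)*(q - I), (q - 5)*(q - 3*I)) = q - 5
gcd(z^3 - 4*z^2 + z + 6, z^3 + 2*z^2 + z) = z + 1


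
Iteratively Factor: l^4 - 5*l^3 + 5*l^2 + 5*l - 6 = (l - 1)*(l^3 - 4*l^2 + l + 6) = (l - 1)*(l + 1)*(l^2 - 5*l + 6) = (l - 2)*(l - 1)*(l + 1)*(l - 3)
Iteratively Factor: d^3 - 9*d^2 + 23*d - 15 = (d - 1)*(d^2 - 8*d + 15) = (d - 3)*(d - 1)*(d - 5)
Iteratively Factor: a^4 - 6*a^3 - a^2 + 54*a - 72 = (a - 4)*(a^3 - 2*a^2 - 9*a + 18) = (a - 4)*(a - 3)*(a^2 + a - 6) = (a - 4)*(a - 3)*(a + 3)*(a - 2)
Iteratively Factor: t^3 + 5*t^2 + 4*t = (t + 1)*(t^2 + 4*t) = (t + 1)*(t + 4)*(t)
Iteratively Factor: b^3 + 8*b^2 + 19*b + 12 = (b + 4)*(b^2 + 4*b + 3) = (b + 3)*(b + 4)*(b + 1)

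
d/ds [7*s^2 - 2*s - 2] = 14*s - 2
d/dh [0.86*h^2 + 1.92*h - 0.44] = 1.72*h + 1.92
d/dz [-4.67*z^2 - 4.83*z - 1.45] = -9.34*z - 4.83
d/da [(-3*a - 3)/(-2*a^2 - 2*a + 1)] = 3*(-2*a^2 - 4*a - 3)/(4*a^4 + 8*a^3 - 4*a + 1)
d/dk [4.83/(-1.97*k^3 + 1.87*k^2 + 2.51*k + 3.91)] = (28.5453*k^2 - 18.0642*k - 12.1233)/(-1.97*k^3 + 1.87*k^2 + 2.51*k + 3.91)^2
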